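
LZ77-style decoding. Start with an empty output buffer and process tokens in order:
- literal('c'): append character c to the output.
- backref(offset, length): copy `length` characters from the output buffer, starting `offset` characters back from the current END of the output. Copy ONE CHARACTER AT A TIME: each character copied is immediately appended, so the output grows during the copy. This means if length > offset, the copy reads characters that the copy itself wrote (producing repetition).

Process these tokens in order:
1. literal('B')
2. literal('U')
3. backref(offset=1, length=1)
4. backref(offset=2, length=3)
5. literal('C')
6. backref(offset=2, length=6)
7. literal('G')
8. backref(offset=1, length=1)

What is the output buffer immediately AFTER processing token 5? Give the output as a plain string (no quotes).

Answer: BUUUUUC

Derivation:
Token 1: literal('B'). Output: "B"
Token 2: literal('U'). Output: "BU"
Token 3: backref(off=1, len=1). Copied 'U' from pos 1. Output: "BUU"
Token 4: backref(off=2, len=3) (overlapping!). Copied 'UUU' from pos 1. Output: "BUUUUU"
Token 5: literal('C'). Output: "BUUUUUC"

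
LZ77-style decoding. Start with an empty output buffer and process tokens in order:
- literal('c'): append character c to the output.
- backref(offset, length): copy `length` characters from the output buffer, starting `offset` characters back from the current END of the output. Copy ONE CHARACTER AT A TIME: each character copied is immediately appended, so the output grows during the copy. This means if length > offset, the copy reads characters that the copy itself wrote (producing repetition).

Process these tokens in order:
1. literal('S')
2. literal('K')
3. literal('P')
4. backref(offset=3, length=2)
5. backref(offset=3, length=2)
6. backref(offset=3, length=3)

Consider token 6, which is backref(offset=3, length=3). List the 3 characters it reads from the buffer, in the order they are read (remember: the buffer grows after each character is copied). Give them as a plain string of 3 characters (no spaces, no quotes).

Token 1: literal('S'). Output: "S"
Token 2: literal('K'). Output: "SK"
Token 3: literal('P'). Output: "SKP"
Token 4: backref(off=3, len=2). Copied 'SK' from pos 0. Output: "SKPSK"
Token 5: backref(off=3, len=2). Copied 'PS' from pos 2. Output: "SKPSKPS"
Token 6: backref(off=3, len=3). Buffer before: "SKPSKPS" (len 7)
  byte 1: read out[4]='K', append. Buffer now: "SKPSKPSK"
  byte 2: read out[5]='P', append. Buffer now: "SKPSKPSKP"
  byte 3: read out[6]='S', append. Buffer now: "SKPSKPSKPS"

Answer: KPS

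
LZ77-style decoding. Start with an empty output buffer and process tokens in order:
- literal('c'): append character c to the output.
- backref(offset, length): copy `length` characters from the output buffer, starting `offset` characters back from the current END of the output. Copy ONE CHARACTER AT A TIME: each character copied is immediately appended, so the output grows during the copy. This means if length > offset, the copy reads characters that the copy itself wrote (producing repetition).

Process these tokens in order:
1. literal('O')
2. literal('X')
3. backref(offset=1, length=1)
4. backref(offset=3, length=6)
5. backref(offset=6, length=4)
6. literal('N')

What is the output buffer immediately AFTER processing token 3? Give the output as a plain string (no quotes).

Token 1: literal('O'). Output: "O"
Token 2: literal('X'). Output: "OX"
Token 3: backref(off=1, len=1). Copied 'X' from pos 1. Output: "OXX"

Answer: OXX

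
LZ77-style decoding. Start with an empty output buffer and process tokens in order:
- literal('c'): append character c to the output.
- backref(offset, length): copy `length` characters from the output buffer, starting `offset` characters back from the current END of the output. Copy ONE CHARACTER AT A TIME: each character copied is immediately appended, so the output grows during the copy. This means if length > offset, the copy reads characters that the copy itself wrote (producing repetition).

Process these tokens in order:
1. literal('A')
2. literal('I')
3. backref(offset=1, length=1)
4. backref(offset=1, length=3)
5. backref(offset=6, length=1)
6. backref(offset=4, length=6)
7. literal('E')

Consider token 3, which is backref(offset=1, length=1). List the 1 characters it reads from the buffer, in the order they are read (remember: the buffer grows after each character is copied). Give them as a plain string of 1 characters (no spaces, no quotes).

Token 1: literal('A'). Output: "A"
Token 2: literal('I'). Output: "AI"
Token 3: backref(off=1, len=1). Buffer before: "AI" (len 2)
  byte 1: read out[1]='I', append. Buffer now: "AII"

Answer: I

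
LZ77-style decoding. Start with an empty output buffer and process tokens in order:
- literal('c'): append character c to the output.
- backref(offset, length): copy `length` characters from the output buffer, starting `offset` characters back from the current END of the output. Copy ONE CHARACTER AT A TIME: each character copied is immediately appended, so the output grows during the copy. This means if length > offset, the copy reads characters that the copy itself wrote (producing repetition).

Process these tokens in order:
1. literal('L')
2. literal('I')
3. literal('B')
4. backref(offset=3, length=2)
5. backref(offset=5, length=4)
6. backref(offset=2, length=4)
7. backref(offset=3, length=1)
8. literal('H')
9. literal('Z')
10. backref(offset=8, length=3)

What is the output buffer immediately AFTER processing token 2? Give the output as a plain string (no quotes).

Answer: LI

Derivation:
Token 1: literal('L'). Output: "L"
Token 2: literal('I'). Output: "LI"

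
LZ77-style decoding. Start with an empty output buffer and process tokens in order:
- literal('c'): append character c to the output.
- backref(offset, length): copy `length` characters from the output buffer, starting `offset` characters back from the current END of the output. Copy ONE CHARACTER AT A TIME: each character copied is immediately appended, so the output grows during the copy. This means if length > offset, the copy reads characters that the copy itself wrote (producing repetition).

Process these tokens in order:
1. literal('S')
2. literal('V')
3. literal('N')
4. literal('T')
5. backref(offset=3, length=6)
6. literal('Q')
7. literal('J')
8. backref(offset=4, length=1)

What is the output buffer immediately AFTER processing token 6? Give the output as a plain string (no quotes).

Answer: SVNTVNTVNTQ

Derivation:
Token 1: literal('S'). Output: "S"
Token 2: literal('V'). Output: "SV"
Token 3: literal('N'). Output: "SVN"
Token 4: literal('T'). Output: "SVNT"
Token 5: backref(off=3, len=6) (overlapping!). Copied 'VNTVNT' from pos 1. Output: "SVNTVNTVNT"
Token 6: literal('Q'). Output: "SVNTVNTVNTQ"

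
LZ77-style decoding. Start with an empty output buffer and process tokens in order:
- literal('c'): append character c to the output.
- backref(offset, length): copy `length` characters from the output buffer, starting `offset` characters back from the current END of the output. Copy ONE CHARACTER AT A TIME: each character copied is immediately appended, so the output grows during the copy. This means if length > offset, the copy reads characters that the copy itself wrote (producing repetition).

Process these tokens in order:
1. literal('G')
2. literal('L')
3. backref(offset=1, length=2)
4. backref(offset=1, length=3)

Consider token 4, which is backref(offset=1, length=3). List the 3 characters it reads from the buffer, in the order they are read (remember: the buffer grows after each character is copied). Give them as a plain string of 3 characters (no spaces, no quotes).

Token 1: literal('G'). Output: "G"
Token 2: literal('L'). Output: "GL"
Token 3: backref(off=1, len=2) (overlapping!). Copied 'LL' from pos 1. Output: "GLLL"
Token 4: backref(off=1, len=3). Buffer before: "GLLL" (len 4)
  byte 1: read out[3]='L', append. Buffer now: "GLLLL"
  byte 2: read out[4]='L', append. Buffer now: "GLLLLL"
  byte 3: read out[5]='L', append. Buffer now: "GLLLLLL"

Answer: LLL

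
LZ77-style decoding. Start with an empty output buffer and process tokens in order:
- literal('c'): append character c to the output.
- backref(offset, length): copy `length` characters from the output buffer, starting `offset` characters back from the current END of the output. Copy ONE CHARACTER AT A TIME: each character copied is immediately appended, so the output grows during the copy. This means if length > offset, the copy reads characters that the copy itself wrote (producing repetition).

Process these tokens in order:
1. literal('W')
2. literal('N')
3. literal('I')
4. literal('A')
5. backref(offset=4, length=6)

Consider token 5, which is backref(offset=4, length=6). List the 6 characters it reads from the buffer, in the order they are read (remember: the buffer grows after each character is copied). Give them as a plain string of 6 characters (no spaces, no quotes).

Token 1: literal('W'). Output: "W"
Token 2: literal('N'). Output: "WN"
Token 3: literal('I'). Output: "WNI"
Token 4: literal('A'). Output: "WNIA"
Token 5: backref(off=4, len=6). Buffer before: "WNIA" (len 4)
  byte 1: read out[0]='W', append. Buffer now: "WNIAW"
  byte 2: read out[1]='N', append. Buffer now: "WNIAWN"
  byte 3: read out[2]='I', append. Buffer now: "WNIAWNI"
  byte 4: read out[3]='A', append. Buffer now: "WNIAWNIA"
  byte 5: read out[4]='W', append. Buffer now: "WNIAWNIAW"
  byte 6: read out[5]='N', append. Buffer now: "WNIAWNIAWN"

Answer: WNIAWN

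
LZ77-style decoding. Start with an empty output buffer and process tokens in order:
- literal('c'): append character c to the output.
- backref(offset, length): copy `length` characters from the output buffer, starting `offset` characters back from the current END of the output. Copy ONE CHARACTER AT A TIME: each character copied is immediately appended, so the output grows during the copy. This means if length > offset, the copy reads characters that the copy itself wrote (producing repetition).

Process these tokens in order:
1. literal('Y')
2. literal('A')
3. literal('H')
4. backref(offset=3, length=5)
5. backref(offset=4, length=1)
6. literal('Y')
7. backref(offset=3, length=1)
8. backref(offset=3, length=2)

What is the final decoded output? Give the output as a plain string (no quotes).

Token 1: literal('Y'). Output: "Y"
Token 2: literal('A'). Output: "YA"
Token 3: literal('H'). Output: "YAH"
Token 4: backref(off=3, len=5) (overlapping!). Copied 'YAHYA' from pos 0. Output: "YAHYAHYA"
Token 5: backref(off=4, len=1). Copied 'A' from pos 4. Output: "YAHYAHYAA"
Token 6: literal('Y'). Output: "YAHYAHYAAY"
Token 7: backref(off=3, len=1). Copied 'A' from pos 7. Output: "YAHYAHYAAYA"
Token 8: backref(off=3, len=2). Copied 'AY' from pos 8. Output: "YAHYAHYAAYAAY"

Answer: YAHYAHYAAYAAY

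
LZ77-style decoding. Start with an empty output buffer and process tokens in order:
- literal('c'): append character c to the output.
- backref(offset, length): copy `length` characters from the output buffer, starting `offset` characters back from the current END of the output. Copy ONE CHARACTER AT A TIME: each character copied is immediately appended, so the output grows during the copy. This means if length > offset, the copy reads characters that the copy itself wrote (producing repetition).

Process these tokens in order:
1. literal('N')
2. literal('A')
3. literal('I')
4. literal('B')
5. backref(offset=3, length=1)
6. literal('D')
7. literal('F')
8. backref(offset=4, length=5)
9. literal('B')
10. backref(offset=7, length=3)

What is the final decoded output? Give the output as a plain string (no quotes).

Token 1: literal('N'). Output: "N"
Token 2: literal('A'). Output: "NA"
Token 3: literal('I'). Output: "NAI"
Token 4: literal('B'). Output: "NAIB"
Token 5: backref(off=3, len=1). Copied 'A' from pos 1. Output: "NAIBA"
Token 6: literal('D'). Output: "NAIBAD"
Token 7: literal('F'). Output: "NAIBADF"
Token 8: backref(off=4, len=5) (overlapping!). Copied 'BADFB' from pos 3. Output: "NAIBADFBADFB"
Token 9: literal('B'). Output: "NAIBADFBADFBB"
Token 10: backref(off=7, len=3). Copied 'FBA' from pos 6. Output: "NAIBADFBADFBBFBA"

Answer: NAIBADFBADFBBFBA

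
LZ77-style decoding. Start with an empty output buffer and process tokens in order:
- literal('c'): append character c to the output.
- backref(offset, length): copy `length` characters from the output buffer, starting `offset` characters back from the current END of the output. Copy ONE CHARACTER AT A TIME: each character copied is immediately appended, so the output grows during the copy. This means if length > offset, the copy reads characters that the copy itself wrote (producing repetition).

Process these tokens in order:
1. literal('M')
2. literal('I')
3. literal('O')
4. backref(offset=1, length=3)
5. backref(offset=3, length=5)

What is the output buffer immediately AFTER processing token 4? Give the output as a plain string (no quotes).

Answer: MIOOOO

Derivation:
Token 1: literal('M'). Output: "M"
Token 2: literal('I'). Output: "MI"
Token 3: literal('O'). Output: "MIO"
Token 4: backref(off=1, len=3) (overlapping!). Copied 'OOO' from pos 2. Output: "MIOOOO"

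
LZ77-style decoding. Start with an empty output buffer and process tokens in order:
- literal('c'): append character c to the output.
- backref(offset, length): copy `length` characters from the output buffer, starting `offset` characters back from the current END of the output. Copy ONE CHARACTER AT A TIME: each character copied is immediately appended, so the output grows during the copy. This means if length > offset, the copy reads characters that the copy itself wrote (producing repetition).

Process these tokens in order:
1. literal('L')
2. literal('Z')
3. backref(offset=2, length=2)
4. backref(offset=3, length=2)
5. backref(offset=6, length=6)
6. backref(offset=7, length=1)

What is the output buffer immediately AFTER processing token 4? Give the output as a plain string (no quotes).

Answer: LZLZZL

Derivation:
Token 1: literal('L'). Output: "L"
Token 2: literal('Z'). Output: "LZ"
Token 3: backref(off=2, len=2). Copied 'LZ' from pos 0. Output: "LZLZ"
Token 4: backref(off=3, len=2). Copied 'ZL' from pos 1. Output: "LZLZZL"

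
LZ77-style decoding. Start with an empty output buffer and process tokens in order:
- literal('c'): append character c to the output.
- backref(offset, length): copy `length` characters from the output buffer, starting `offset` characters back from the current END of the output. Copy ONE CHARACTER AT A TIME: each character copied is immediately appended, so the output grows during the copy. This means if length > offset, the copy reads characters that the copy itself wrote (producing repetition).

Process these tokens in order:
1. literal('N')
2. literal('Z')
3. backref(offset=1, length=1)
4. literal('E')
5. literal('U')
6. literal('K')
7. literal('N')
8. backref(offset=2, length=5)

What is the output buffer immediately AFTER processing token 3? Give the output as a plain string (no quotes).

Answer: NZZ

Derivation:
Token 1: literal('N'). Output: "N"
Token 2: literal('Z'). Output: "NZ"
Token 3: backref(off=1, len=1). Copied 'Z' from pos 1. Output: "NZZ"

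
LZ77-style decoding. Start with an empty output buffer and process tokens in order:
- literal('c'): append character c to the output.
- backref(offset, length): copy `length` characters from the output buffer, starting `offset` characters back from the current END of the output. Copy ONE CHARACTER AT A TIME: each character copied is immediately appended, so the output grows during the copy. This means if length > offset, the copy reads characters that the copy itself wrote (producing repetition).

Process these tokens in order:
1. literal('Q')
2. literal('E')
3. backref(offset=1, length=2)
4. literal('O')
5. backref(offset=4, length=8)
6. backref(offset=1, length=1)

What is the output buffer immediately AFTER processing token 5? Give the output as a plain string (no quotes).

Answer: QEEEOEEEOEEEO

Derivation:
Token 1: literal('Q'). Output: "Q"
Token 2: literal('E'). Output: "QE"
Token 3: backref(off=1, len=2) (overlapping!). Copied 'EE' from pos 1. Output: "QEEE"
Token 4: literal('O'). Output: "QEEEO"
Token 5: backref(off=4, len=8) (overlapping!). Copied 'EEEOEEEO' from pos 1. Output: "QEEEOEEEOEEEO"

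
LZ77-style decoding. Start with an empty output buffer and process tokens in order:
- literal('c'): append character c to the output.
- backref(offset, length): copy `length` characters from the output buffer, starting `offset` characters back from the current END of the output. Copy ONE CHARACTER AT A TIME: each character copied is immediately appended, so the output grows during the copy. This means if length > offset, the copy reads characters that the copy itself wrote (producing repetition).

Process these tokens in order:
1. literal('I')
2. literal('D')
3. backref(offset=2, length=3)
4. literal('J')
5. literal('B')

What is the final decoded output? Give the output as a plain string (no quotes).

Answer: IDIDIJB

Derivation:
Token 1: literal('I'). Output: "I"
Token 2: literal('D'). Output: "ID"
Token 3: backref(off=2, len=3) (overlapping!). Copied 'IDI' from pos 0. Output: "IDIDI"
Token 4: literal('J'). Output: "IDIDIJ"
Token 5: literal('B'). Output: "IDIDIJB"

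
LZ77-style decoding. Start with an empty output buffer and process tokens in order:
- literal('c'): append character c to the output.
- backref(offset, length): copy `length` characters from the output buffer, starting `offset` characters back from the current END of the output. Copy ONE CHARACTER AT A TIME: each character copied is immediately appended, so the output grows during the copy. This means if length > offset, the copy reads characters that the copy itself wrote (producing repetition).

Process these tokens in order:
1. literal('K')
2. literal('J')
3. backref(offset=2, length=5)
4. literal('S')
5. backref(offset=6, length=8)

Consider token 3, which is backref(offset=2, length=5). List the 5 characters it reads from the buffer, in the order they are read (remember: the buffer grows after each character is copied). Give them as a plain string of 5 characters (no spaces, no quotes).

Answer: KJKJK

Derivation:
Token 1: literal('K'). Output: "K"
Token 2: literal('J'). Output: "KJ"
Token 3: backref(off=2, len=5). Buffer before: "KJ" (len 2)
  byte 1: read out[0]='K', append. Buffer now: "KJK"
  byte 2: read out[1]='J', append. Buffer now: "KJKJ"
  byte 3: read out[2]='K', append. Buffer now: "KJKJK"
  byte 4: read out[3]='J', append. Buffer now: "KJKJKJ"
  byte 5: read out[4]='K', append. Buffer now: "KJKJKJK"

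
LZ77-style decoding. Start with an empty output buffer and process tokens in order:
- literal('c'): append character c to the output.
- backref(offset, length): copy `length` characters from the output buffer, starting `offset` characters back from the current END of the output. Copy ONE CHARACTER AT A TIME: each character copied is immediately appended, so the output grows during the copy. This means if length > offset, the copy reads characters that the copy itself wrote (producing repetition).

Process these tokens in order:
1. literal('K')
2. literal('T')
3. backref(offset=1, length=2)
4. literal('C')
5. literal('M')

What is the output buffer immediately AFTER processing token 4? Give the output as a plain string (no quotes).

Token 1: literal('K'). Output: "K"
Token 2: literal('T'). Output: "KT"
Token 3: backref(off=1, len=2) (overlapping!). Copied 'TT' from pos 1. Output: "KTTT"
Token 4: literal('C'). Output: "KTTTC"

Answer: KTTTC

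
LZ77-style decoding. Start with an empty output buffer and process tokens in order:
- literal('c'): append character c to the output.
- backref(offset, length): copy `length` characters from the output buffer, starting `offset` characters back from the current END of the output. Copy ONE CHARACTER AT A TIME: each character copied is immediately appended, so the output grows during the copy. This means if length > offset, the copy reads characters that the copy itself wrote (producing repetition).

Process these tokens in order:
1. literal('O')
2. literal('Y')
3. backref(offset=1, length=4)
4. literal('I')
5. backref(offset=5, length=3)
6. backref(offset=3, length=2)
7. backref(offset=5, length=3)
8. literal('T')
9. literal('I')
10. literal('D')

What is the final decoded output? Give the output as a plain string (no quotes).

Answer: OYYYYYIYYYYYYYYTID

Derivation:
Token 1: literal('O'). Output: "O"
Token 2: literal('Y'). Output: "OY"
Token 3: backref(off=1, len=4) (overlapping!). Copied 'YYYY' from pos 1. Output: "OYYYYY"
Token 4: literal('I'). Output: "OYYYYYI"
Token 5: backref(off=5, len=3). Copied 'YYY' from pos 2. Output: "OYYYYYIYYY"
Token 6: backref(off=3, len=2). Copied 'YY' from pos 7. Output: "OYYYYYIYYYYY"
Token 7: backref(off=5, len=3). Copied 'YYY' from pos 7. Output: "OYYYYYIYYYYYYYY"
Token 8: literal('T'). Output: "OYYYYYIYYYYYYYYT"
Token 9: literal('I'). Output: "OYYYYYIYYYYYYYYTI"
Token 10: literal('D'). Output: "OYYYYYIYYYYYYYYTID"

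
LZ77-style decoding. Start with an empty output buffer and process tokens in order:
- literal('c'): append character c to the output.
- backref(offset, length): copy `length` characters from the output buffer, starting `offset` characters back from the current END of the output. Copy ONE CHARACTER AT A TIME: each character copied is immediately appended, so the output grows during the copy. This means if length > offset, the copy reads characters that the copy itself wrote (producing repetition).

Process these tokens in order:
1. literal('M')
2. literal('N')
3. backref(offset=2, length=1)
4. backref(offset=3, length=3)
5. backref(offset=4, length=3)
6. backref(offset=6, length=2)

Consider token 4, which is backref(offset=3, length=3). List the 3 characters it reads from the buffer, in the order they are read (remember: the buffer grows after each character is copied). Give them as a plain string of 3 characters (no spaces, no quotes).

Answer: MNM

Derivation:
Token 1: literal('M'). Output: "M"
Token 2: literal('N'). Output: "MN"
Token 3: backref(off=2, len=1). Copied 'M' from pos 0. Output: "MNM"
Token 4: backref(off=3, len=3). Buffer before: "MNM" (len 3)
  byte 1: read out[0]='M', append. Buffer now: "MNMM"
  byte 2: read out[1]='N', append. Buffer now: "MNMMN"
  byte 3: read out[2]='M', append. Buffer now: "MNMMNM"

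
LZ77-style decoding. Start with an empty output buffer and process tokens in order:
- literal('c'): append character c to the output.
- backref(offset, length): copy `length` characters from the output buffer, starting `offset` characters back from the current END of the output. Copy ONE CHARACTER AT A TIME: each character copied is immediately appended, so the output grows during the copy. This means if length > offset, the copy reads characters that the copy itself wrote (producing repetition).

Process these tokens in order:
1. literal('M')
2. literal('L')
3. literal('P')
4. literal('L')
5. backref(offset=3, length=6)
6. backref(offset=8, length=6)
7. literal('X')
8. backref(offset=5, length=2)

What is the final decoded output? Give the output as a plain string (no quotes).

Answer: MLPLLPLLPLPLLPLLXLP

Derivation:
Token 1: literal('M'). Output: "M"
Token 2: literal('L'). Output: "ML"
Token 3: literal('P'). Output: "MLP"
Token 4: literal('L'). Output: "MLPL"
Token 5: backref(off=3, len=6) (overlapping!). Copied 'LPLLPL' from pos 1. Output: "MLPLLPLLPL"
Token 6: backref(off=8, len=6). Copied 'PLLPLL' from pos 2. Output: "MLPLLPLLPLPLLPLL"
Token 7: literal('X'). Output: "MLPLLPLLPLPLLPLLX"
Token 8: backref(off=5, len=2). Copied 'LP' from pos 12. Output: "MLPLLPLLPLPLLPLLXLP"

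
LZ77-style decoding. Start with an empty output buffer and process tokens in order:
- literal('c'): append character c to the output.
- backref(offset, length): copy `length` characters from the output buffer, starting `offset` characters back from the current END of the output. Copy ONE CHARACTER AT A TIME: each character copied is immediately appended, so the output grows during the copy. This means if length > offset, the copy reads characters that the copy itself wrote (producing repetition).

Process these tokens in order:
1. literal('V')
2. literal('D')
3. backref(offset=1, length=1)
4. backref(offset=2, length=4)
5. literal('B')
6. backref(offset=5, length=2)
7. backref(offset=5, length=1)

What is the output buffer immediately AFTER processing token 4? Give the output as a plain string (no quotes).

Token 1: literal('V'). Output: "V"
Token 2: literal('D'). Output: "VD"
Token 3: backref(off=1, len=1). Copied 'D' from pos 1. Output: "VDD"
Token 4: backref(off=2, len=4) (overlapping!). Copied 'DDDD' from pos 1. Output: "VDDDDDD"

Answer: VDDDDDD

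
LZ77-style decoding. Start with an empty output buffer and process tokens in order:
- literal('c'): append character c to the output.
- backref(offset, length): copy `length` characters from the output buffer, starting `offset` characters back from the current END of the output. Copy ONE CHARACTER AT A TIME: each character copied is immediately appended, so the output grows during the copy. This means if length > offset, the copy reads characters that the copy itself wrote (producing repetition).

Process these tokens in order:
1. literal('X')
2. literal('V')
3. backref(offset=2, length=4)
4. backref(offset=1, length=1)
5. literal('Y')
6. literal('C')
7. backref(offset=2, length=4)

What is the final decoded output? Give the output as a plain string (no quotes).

Answer: XVXVXVVYCYCYC

Derivation:
Token 1: literal('X'). Output: "X"
Token 2: literal('V'). Output: "XV"
Token 3: backref(off=2, len=4) (overlapping!). Copied 'XVXV' from pos 0. Output: "XVXVXV"
Token 4: backref(off=1, len=1). Copied 'V' from pos 5. Output: "XVXVXVV"
Token 5: literal('Y'). Output: "XVXVXVVY"
Token 6: literal('C'). Output: "XVXVXVVYC"
Token 7: backref(off=2, len=4) (overlapping!). Copied 'YCYC' from pos 7. Output: "XVXVXVVYCYCYC"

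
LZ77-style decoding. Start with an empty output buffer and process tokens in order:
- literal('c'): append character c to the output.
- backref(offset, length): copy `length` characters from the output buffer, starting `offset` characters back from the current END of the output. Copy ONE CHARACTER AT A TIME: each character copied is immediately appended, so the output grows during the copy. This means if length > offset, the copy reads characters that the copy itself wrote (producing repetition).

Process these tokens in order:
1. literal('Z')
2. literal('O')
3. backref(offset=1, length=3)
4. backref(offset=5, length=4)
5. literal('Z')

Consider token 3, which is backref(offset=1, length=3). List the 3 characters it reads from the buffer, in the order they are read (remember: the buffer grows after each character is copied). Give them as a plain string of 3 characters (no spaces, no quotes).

Answer: OOO

Derivation:
Token 1: literal('Z'). Output: "Z"
Token 2: literal('O'). Output: "ZO"
Token 3: backref(off=1, len=3). Buffer before: "ZO" (len 2)
  byte 1: read out[1]='O', append. Buffer now: "ZOO"
  byte 2: read out[2]='O', append. Buffer now: "ZOOO"
  byte 3: read out[3]='O', append. Buffer now: "ZOOOO"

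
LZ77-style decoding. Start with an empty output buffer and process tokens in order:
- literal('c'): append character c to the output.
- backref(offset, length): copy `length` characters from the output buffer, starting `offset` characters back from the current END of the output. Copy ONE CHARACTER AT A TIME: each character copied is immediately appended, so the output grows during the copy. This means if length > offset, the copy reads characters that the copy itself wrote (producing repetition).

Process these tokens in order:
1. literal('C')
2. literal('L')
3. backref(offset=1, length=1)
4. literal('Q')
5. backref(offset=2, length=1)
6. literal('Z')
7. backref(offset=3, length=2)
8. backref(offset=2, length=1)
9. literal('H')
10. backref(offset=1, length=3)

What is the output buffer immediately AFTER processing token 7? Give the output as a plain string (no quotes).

Answer: CLLQLZQL

Derivation:
Token 1: literal('C'). Output: "C"
Token 2: literal('L'). Output: "CL"
Token 3: backref(off=1, len=1). Copied 'L' from pos 1. Output: "CLL"
Token 4: literal('Q'). Output: "CLLQ"
Token 5: backref(off=2, len=1). Copied 'L' from pos 2. Output: "CLLQL"
Token 6: literal('Z'). Output: "CLLQLZ"
Token 7: backref(off=3, len=2). Copied 'QL' from pos 3. Output: "CLLQLZQL"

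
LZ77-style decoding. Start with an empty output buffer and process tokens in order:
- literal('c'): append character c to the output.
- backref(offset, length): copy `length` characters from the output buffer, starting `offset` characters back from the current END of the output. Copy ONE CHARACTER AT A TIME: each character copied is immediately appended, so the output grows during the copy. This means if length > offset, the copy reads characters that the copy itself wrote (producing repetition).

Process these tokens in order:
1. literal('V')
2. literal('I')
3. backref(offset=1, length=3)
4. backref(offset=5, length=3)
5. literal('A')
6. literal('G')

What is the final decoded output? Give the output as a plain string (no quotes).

Token 1: literal('V'). Output: "V"
Token 2: literal('I'). Output: "VI"
Token 3: backref(off=1, len=3) (overlapping!). Copied 'III' from pos 1. Output: "VIIII"
Token 4: backref(off=5, len=3). Copied 'VII' from pos 0. Output: "VIIIIVII"
Token 5: literal('A'). Output: "VIIIIVIIA"
Token 6: literal('G'). Output: "VIIIIVIIAG"

Answer: VIIIIVIIAG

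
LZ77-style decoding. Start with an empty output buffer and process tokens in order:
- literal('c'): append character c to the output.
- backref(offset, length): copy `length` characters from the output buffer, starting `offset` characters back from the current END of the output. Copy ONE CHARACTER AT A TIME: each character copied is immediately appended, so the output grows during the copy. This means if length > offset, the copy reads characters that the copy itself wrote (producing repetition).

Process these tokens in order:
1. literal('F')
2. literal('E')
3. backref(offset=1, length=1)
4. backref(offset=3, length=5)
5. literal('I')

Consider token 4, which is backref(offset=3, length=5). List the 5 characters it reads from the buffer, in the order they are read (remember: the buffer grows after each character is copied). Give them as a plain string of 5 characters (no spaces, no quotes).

Token 1: literal('F'). Output: "F"
Token 2: literal('E'). Output: "FE"
Token 3: backref(off=1, len=1). Copied 'E' from pos 1. Output: "FEE"
Token 4: backref(off=3, len=5). Buffer before: "FEE" (len 3)
  byte 1: read out[0]='F', append. Buffer now: "FEEF"
  byte 2: read out[1]='E', append. Buffer now: "FEEFE"
  byte 3: read out[2]='E', append. Buffer now: "FEEFEE"
  byte 4: read out[3]='F', append. Buffer now: "FEEFEEF"
  byte 5: read out[4]='E', append. Buffer now: "FEEFEEFE"

Answer: FEEFE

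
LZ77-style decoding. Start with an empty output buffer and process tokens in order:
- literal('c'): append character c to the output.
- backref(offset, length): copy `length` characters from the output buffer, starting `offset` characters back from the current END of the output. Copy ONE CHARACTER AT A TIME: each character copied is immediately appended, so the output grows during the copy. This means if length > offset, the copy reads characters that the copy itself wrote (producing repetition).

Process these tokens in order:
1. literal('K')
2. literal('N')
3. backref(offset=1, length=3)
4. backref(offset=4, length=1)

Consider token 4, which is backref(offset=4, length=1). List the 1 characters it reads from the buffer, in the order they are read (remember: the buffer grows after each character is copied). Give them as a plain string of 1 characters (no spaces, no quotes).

Answer: N

Derivation:
Token 1: literal('K'). Output: "K"
Token 2: literal('N'). Output: "KN"
Token 3: backref(off=1, len=3) (overlapping!). Copied 'NNN' from pos 1. Output: "KNNNN"
Token 4: backref(off=4, len=1). Buffer before: "KNNNN" (len 5)
  byte 1: read out[1]='N', append. Buffer now: "KNNNNN"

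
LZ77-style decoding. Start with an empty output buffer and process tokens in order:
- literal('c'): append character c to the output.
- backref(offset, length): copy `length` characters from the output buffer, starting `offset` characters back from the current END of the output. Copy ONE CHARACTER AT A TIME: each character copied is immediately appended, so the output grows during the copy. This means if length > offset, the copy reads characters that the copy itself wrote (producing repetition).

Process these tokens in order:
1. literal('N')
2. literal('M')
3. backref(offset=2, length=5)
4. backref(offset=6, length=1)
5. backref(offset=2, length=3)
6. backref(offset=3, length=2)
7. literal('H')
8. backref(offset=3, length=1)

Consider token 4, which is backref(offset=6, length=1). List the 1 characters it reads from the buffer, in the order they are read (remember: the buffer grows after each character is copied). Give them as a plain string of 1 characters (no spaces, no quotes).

Token 1: literal('N'). Output: "N"
Token 2: literal('M'). Output: "NM"
Token 3: backref(off=2, len=5) (overlapping!). Copied 'NMNMN' from pos 0. Output: "NMNMNMN"
Token 4: backref(off=6, len=1). Buffer before: "NMNMNMN" (len 7)
  byte 1: read out[1]='M', append. Buffer now: "NMNMNMNM"

Answer: M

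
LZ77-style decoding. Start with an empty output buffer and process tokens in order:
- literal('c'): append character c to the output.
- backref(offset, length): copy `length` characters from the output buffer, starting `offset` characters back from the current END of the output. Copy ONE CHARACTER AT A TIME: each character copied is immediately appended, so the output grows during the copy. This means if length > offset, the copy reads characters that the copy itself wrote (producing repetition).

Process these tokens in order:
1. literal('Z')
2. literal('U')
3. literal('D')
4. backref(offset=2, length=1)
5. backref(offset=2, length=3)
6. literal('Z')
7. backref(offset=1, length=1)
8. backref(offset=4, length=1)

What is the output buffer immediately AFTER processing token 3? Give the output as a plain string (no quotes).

Token 1: literal('Z'). Output: "Z"
Token 2: literal('U'). Output: "ZU"
Token 3: literal('D'). Output: "ZUD"

Answer: ZUD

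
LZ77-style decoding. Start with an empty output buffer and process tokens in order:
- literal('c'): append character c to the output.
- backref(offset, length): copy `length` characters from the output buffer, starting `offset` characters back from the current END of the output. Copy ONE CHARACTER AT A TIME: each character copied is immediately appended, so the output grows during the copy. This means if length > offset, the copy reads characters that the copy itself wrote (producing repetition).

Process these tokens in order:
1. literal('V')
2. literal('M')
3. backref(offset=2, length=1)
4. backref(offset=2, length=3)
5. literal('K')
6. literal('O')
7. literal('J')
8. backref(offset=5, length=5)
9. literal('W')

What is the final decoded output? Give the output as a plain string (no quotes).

Token 1: literal('V'). Output: "V"
Token 2: literal('M'). Output: "VM"
Token 3: backref(off=2, len=1). Copied 'V' from pos 0. Output: "VMV"
Token 4: backref(off=2, len=3) (overlapping!). Copied 'MVM' from pos 1. Output: "VMVMVM"
Token 5: literal('K'). Output: "VMVMVMK"
Token 6: literal('O'). Output: "VMVMVMKO"
Token 7: literal('J'). Output: "VMVMVMKOJ"
Token 8: backref(off=5, len=5). Copied 'VMKOJ' from pos 4. Output: "VMVMVMKOJVMKOJ"
Token 9: literal('W'). Output: "VMVMVMKOJVMKOJW"

Answer: VMVMVMKOJVMKOJW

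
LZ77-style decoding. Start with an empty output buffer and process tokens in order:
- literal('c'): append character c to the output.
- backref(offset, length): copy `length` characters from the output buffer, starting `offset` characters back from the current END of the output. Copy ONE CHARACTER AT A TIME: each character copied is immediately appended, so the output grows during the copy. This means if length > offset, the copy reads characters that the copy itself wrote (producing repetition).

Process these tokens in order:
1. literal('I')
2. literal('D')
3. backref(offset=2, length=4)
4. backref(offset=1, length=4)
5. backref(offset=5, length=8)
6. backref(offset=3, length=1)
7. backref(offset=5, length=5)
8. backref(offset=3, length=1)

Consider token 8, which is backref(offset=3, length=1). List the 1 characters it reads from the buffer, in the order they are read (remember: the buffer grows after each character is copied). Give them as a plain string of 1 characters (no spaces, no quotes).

Answer: D

Derivation:
Token 1: literal('I'). Output: "I"
Token 2: literal('D'). Output: "ID"
Token 3: backref(off=2, len=4) (overlapping!). Copied 'IDID' from pos 0. Output: "IDIDID"
Token 4: backref(off=1, len=4) (overlapping!). Copied 'DDDD' from pos 5. Output: "IDIDIDDDDD"
Token 5: backref(off=5, len=8) (overlapping!). Copied 'DDDDDDDD' from pos 5. Output: "IDIDIDDDDDDDDDDDDD"
Token 6: backref(off=3, len=1). Copied 'D' from pos 15. Output: "IDIDIDDDDDDDDDDDDDD"
Token 7: backref(off=5, len=5). Copied 'DDDDD' from pos 14. Output: "IDIDIDDDDDDDDDDDDDDDDDDD"
Token 8: backref(off=3, len=1). Buffer before: "IDIDIDDDDDDDDDDDDDDDDDDD" (len 24)
  byte 1: read out[21]='D', append. Buffer now: "IDIDIDDDDDDDDDDDDDDDDDDDD"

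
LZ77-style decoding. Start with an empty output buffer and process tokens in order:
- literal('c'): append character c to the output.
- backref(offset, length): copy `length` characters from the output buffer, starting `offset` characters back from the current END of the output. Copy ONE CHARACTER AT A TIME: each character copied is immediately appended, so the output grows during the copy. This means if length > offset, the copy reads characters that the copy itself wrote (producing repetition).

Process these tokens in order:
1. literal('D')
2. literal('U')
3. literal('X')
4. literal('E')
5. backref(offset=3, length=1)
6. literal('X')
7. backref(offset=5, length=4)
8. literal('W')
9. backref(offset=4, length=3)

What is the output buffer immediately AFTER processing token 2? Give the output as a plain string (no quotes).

Answer: DU

Derivation:
Token 1: literal('D'). Output: "D"
Token 2: literal('U'). Output: "DU"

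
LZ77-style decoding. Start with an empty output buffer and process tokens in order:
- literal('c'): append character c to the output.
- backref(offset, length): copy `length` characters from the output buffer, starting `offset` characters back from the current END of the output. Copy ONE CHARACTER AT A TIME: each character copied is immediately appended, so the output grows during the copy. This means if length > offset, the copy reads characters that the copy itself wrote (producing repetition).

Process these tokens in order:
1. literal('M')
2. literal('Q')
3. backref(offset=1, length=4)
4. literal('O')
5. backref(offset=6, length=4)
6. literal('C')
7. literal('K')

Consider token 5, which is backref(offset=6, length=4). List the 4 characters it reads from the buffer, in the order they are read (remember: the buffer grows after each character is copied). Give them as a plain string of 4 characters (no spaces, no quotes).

Token 1: literal('M'). Output: "M"
Token 2: literal('Q'). Output: "MQ"
Token 3: backref(off=1, len=4) (overlapping!). Copied 'QQQQ' from pos 1. Output: "MQQQQQ"
Token 4: literal('O'). Output: "MQQQQQO"
Token 5: backref(off=6, len=4). Buffer before: "MQQQQQO" (len 7)
  byte 1: read out[1]='Q', append. Buffer now: "MQQQQQOQ"
  byte 2: read out[2]='Q', append. Buffer now: "MQQQQQOQQ"
  byte 3: read out[3]='Q', append. Buffer now: "MQQQQQOQQQ"
  byte 4: read out[4]='Q', append. Buffer now: "MQQQQQOQQQQ"

Answer: QQQQ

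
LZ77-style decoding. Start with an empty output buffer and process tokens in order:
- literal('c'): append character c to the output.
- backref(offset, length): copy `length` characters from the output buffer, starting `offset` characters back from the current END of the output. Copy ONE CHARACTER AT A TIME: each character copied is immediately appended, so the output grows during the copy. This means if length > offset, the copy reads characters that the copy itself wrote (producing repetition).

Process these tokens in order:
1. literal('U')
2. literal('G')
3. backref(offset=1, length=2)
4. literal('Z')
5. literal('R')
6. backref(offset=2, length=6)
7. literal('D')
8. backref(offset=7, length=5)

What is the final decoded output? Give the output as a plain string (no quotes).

Answer: UGGGZRZRZRZRDZRZRZ

Derivation:
Token 1: literal('U'). Output: "U"
Token 2: literal('G'). Output: "UG"
Token 3: backref(off=1, len=2) (overlapping!). Copied 'GG' from pos 1. Output: "UGGG"
Token 4: literal('Z'). Output: "UGGGZ"
Token 5: literal('R'). Output: "UGGGZR"
Token 6: backref(off=2, len=6) (overlapping!). Copied 'ZRZRZR' from pos 4. Output: "UGGGZRZRZRZR"
Token 7: literal('D'). Output: "UGGGZRZRZRZRD"
Token 8: backref(off=7, len=5). Copied 'ZRZRZ' from pos 6. Output: "UGGGZRZRZRZRDZRZRZ"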